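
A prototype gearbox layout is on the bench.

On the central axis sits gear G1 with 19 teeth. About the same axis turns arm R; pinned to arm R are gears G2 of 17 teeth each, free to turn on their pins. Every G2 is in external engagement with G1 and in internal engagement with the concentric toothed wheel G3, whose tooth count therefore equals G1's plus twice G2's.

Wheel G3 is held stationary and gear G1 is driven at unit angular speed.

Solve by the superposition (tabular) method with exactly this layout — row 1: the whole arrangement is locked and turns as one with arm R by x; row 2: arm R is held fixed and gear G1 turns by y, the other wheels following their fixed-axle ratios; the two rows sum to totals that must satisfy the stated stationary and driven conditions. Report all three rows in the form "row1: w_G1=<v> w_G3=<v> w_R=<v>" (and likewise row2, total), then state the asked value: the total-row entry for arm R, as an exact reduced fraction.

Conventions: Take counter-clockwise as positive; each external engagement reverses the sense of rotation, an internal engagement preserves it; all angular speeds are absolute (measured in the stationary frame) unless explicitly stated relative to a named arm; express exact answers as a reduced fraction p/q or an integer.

planetary set (19T centre, 17T on arm, 53T internal) — Willis relation
row 1 (train locked, turned with arm): all members turn x
superposition row 2 [arm held]: sun y, ring −(19/53)·y, arm 0
boundary: total ω_ring = x − (19/53)·y = 0 and total ω_sun = x + y = 1  ⇒  y = 53/72, x = 19/72
row 2 ring = −(19/53)·53/72 = -19/72
totals (row 1 + row 2): sun 19/72 + 53/72 = 1, ring 19/72 + (-19/72) = 0, arm 19/72 + 0 = 19/72
asked cell (total, arm) = 19/72

row1: w_G1=19/72 w_G3=19/72 w_R=19/72
row2: w_G1=53/72 w_G3=-19/72 w_R=0
total: w_G1=1 w_G3=0 w_R=19/72
asked value: 19/72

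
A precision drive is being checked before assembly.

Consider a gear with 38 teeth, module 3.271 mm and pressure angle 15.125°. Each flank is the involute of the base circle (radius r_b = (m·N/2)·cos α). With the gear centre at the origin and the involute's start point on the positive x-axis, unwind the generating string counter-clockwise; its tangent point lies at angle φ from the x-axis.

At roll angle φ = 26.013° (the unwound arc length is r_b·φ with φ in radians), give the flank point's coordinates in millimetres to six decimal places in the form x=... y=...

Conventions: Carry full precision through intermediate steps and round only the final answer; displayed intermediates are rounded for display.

single-mesh involute tooth geometry (38T wheel at module 3.271)
pitch radius r_p = m·N/2 = 3.271·38/2 = 62.149000
base radius r_b = r_p·cos α = 62.149000·cos 15.125° = 59.996089
roll angle φ = 26.013° = 0.45401250 rad
x = r_b·(cos φ + φ·sin φ) = 65.864493
y = r_b·(sin φ − φ·cos φ) = 1.833271

x=65.864493 y=1.833271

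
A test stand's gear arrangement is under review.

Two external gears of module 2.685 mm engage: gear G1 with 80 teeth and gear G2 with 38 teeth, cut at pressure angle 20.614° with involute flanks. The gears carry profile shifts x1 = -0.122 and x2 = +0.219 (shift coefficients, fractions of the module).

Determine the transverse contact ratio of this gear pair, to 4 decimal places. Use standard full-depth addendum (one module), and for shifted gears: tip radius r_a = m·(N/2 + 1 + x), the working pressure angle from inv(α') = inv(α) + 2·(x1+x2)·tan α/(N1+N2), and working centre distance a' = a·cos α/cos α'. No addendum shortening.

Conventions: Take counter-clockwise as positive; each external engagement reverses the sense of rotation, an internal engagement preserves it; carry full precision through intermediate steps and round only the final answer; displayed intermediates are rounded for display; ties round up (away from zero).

1.6962

recognized (one external pair, fixed centres): single-mesh tooth geometry, m = 2.685, N1 = 80, N2 = 38
base radii: r_b1 = 100.523558, r_b2 = 47.748690
tip radii: r_a1 = 109.757430, r_a2 = 54.288015
inv(α') = inv(20.614°) + 2·(-0.122+0.219)·tan α/(80+38) = 0.01699043  ⇒  α' = 20.86117°
a' = a·cos α / cos α' = 158.4150·cos 20.614°/cos 20.86117° = 158.673957
action lengths: √(r_a1²−r_b1²) = 44.064813, √(r_a2²−r_b2²) = 25.831206
base pitch p_b = π·m·cos α = 7.895102
CR = (44.064813 + 25.831206 − 158.673957·sin 20.86117°)/7.895102 = 1.696173
contact ratio ≈ 1.6962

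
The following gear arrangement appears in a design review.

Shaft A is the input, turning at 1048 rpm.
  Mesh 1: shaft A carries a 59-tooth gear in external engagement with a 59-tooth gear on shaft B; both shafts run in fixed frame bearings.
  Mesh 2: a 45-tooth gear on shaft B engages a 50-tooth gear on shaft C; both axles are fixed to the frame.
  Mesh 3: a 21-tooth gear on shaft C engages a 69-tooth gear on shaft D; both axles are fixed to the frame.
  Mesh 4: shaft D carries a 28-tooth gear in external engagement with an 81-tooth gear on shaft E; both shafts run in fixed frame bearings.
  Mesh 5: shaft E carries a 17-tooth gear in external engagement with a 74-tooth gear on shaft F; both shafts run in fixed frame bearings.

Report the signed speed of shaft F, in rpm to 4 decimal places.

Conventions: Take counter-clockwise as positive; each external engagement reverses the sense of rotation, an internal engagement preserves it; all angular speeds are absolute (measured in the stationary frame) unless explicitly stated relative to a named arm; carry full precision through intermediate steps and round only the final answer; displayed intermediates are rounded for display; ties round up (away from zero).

-22.7963 rpm

topology: fixed-axis compound train — 5 meshes, A→F
mesh 1 [59T→59T]: ω = 1048.0000×59/59 = 1048.0000 rpm, sense flips to −
mesh 2 [45T→50T]: ω = 1048.0000×45/50 = 943.2000 rpm, sense flips to +
mesh 3 [21T→69T]: ω = 943.2000×21/69 = 287.0609 rpm, sense flips to −
mesh 4 [28T→81T]: ω = 287.0609×28/81 = 99.2309 rpm, sense flips to +
mesh 5 [17T→74T]: ω = 99.2309×17/74 = 22.7963 rpm, sense flips to −
signed output speed = -22.7963 rpm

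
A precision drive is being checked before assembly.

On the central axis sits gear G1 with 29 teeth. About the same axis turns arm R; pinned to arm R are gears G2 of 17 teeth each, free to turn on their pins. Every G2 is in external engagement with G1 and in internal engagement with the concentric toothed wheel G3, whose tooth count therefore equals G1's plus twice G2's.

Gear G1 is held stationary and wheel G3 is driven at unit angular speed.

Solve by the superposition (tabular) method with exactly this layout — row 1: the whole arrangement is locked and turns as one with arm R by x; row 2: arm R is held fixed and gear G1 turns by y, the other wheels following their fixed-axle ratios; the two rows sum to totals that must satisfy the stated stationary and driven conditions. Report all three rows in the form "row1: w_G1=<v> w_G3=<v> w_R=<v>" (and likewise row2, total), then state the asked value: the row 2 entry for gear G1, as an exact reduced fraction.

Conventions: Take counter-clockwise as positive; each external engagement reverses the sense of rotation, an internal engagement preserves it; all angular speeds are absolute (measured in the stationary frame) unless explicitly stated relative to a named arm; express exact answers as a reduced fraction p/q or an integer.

planetary set (29T centre, 17T on arm, 63T internal) — Willis relation
row 1: whole set turns with the arm by x
row 2: sun turns y, ring = −(29/63)·y, arm 0
boundary: total ω_sun = x + y = 0 and total ω_ring = x − (29/63)·y = 1  ⇒  y = -63/92, x = 63/92
row 2 ring = −(29/63)·(-63/92) = 29/92
totals (row 1 + row 2): sun 63/92 + (-63/92) = 0, ring 63/92 + 29/92 = 1, arm 63/92 + 0 = 63/92
asked cell (row2, sun) = -63/92

row1: w_G1=63/92 w_G3=63/92 w_R=63/92
row2: w_G1=-63/92 w_G3=29/92 w_R=0
total: w_G1=0 w_G3=1 w_R=63/92
asked value: -63/92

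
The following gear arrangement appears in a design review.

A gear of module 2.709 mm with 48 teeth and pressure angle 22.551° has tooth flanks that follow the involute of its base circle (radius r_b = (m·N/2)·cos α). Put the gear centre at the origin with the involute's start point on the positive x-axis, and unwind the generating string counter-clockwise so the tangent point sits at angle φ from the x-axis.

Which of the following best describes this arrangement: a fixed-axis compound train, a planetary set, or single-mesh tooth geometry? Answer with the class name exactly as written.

recognized (one wheel, involute flank): single-mesh tooth geometry, m = 2.709, N = 48
classification: single-mesh tooth geometry

single-mesh tooth geometry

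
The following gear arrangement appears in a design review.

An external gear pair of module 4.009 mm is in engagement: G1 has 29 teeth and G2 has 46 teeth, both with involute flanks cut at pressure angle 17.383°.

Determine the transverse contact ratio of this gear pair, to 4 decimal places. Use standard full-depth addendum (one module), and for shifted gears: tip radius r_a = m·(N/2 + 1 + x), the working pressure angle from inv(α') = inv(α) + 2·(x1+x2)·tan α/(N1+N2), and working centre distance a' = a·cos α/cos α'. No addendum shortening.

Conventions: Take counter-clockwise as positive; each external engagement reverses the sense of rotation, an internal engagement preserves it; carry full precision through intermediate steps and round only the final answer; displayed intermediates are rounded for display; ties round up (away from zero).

1.8299

class = single-mesh tooth geometry [involute pair 29T × 46T, m = 4.009]
base radii: r_b1 = 55.475623, r_b2 = 87.995815
tip radii: r_a1 = 62.139500, r_a2 = 96.216000
no profile shift: α' = α, a' = a
action lengths: √(r_a1²−r_b1²) = 27.995942, √(r_a2²−r_b2²) = 38.913431
base pitch p_b = π·m·cos α = 12.019435
CR = (27.995942 + 38.913431 − 150.337500·sin 17.38300°)/12.019435 = 1.829944
contact ratio ≈ 1.8299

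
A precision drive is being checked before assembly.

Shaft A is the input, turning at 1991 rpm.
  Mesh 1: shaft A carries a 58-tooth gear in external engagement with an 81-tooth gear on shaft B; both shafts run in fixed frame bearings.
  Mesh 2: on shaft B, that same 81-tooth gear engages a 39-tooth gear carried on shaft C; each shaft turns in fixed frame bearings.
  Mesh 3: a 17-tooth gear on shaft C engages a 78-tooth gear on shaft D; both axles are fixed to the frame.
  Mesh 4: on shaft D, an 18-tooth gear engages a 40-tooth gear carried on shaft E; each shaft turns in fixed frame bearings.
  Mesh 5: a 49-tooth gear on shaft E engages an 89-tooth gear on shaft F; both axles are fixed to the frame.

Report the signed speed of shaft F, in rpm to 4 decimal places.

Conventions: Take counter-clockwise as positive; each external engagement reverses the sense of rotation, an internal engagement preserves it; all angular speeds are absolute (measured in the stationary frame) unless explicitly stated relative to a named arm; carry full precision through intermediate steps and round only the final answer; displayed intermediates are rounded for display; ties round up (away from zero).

class = fixed-axis compound train [5 meshes; 5 ratios multiply, 5 sense flips]
mesh 1 [58T→81T]: ω = 1991.0000×58/81 = 1425.6543 rpm, sense flips to −
mesh 2 [81T→39T]: ω = 1425.6543×81/39 = 2960.9744 rpm, sense flips to +
mesh 3 [17T→78T]: ω = 2960.9744×17/78 = 645.3406 rpm, sense flips to −
mesh 4 [18T→40T]: ω = 645.3406×18/40 = 290.4033 rpm, sense flips to +
mesh 5 [49T→89T]: ω = 290.4033×49/89 = 159.8849 rpm, sense flips to −
signed output speed = -159.8849 rpm

-159.8849 rpm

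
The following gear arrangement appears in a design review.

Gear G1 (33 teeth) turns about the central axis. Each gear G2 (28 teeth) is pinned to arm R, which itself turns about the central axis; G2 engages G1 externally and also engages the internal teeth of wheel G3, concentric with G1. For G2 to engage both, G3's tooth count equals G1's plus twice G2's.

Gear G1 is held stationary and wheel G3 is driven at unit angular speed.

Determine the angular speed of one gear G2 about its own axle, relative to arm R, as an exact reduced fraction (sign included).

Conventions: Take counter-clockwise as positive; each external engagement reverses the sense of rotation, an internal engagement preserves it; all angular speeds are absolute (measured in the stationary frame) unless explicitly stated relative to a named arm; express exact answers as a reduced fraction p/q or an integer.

topology: planetary set — G1 33T / G2 28T / G3 89T, arm = carrier (Willis)
ring teeth: 33 + 2·28 = 89
33(ω_sun−ω_arm) = −89(ω_ring−ω_arm),  ω_sun = 0, ω_ring = 1
33(0−ω_arm) = −89(1−ω_arm)  ⇒  122·ω_arm = 89  ⇒  ω_arm = 89/122
sun–planet mesh: 33·(0−89/122) = −28·(ω_p−ω_arm)  ⇒  ω_p−ω_arm = 2937/3416
exact speed ratio = 2937/3416

2937/3416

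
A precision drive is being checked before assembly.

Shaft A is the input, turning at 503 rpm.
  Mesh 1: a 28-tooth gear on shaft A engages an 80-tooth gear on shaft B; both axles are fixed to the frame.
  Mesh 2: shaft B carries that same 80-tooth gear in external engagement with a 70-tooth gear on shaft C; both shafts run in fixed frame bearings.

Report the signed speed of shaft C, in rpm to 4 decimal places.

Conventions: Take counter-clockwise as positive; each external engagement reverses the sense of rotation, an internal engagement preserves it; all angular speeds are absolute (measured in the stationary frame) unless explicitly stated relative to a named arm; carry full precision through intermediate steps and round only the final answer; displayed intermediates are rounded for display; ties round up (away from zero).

recognized (3 fixed axles, 2 meshes): fixed-axis compound train
mesh 1 [28T→80T]: ω = 503.0000×28/80 = 176.0500 rpm, sense flips to −
mesh 2 [80T→70T]: ω = 176.0500×80/70 = 201.2000 rpm, sense flips to +
signed output speed = +201.2000 rpm

+201.2000 rpm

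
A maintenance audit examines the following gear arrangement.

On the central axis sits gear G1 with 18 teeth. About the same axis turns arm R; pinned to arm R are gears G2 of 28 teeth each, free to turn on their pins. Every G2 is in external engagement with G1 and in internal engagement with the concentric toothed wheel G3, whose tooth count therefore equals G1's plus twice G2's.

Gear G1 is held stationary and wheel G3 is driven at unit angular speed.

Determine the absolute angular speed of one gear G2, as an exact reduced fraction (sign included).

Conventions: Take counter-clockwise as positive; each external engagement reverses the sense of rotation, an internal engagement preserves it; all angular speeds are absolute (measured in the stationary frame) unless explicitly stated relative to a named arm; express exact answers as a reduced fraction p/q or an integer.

planetary set (18T centre, 28T on arm, 74T internal) — Willis relation
ring teeth: 18 + 2·28 = 74
18(ω_sun−ω_arm) = −74(ω_ring−ω_arm),  ω_sun = 0, ω_ring = 1
18(0−ω_arm) = −74(1−ω_arm)  ⇒  92·ω_arm = 74  ⇒  ω_arm = 37/46
sun–planet mesh: 18·(0−37/46) = −28·(ω_p−ω_arm)  ⇒  ω_p−ω_arm = 333/644
ω_p = 37/46 + 333/644 = 37/28
exact speed ratio = 37/28

37/28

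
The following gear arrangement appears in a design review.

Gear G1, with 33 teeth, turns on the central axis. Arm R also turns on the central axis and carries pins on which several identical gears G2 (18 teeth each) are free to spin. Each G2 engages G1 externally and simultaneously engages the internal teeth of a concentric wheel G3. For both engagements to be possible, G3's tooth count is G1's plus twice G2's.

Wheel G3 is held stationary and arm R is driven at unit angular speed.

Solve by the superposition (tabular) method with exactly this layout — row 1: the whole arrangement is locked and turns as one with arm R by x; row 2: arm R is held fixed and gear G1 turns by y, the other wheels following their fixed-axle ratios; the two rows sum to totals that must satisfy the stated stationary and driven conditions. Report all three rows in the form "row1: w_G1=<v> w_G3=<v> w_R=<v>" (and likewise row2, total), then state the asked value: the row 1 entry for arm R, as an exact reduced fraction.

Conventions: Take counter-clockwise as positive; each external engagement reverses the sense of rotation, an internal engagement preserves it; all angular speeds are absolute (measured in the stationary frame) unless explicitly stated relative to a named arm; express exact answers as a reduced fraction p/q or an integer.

row1: w_G1=1 w_G3=1 w_R=1
row2: w_G1=23/11 w_G3=-1 w_R=0
total: w_G1=34/11 w_G3=0 w_R=1
asked value: 1

class = planetary set [G3 = 33+2·18 = 69; Willis about the carrier]
row 1 — lock + rotate with arm: ω_sun = ω_ring = ω_arm = x
row 2: sun turns y, ring = −(33/69)·y, arm 0
boundary: total ω_ring = x − (33/69)·y = 0 and total ω_arm = x = 1  ⇒  y = 23/11, x = 1
row 2 ring = −(33/69)·23/11 = -1
totals (row 1 + row 2): sun 1 + 23/11 = 34/11, ring 1 + (-1) = 0, arm 1 + 0 = 1
asked cell (row1, arm) = 1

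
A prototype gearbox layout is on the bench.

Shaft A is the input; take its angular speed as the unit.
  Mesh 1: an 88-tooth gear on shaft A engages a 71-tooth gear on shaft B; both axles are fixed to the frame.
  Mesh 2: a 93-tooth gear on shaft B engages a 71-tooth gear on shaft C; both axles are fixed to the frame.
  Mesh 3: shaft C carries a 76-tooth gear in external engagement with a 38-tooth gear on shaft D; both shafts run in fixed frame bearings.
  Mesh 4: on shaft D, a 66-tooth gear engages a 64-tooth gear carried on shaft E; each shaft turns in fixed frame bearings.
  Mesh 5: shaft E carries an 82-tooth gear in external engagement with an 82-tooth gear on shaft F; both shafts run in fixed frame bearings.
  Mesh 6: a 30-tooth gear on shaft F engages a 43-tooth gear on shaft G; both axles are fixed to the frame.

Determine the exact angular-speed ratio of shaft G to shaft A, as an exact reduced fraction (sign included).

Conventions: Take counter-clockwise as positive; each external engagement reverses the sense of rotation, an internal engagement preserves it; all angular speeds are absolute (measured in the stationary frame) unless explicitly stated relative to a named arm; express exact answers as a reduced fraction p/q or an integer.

class = fixed-axis compound train [6 meshes; 6 ratios multiply, 6 sense flips]
mesh 1 [88T→71T]: running ratio 88/71, sense −
mesh 2 [93T→71T]: running ratio 8184/5041, sense +
mesh 3 [76T→38T]: running ratio 16368/5041, sense −
mesh 4 [66T→64T]: running ratio 33759/10082, sense +
mesh 5 [82T→82T]: running ratio 33759/10082, sense −
mesh 6 [30T→43T]: running ratio 506385/216763, sense +
ω_out/ω_in = 506385/216763

506385/216763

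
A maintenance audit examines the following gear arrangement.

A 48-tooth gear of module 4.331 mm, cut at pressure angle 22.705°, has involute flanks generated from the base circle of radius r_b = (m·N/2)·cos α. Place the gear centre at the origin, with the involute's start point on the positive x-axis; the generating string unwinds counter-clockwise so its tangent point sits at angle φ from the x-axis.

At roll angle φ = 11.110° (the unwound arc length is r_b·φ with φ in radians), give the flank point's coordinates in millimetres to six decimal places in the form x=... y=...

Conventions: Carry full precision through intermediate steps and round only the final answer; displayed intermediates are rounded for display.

class = single-mesh tooth geometry [base-circle involute, m = 4.331, 48T]
pitch radius r_p = m·N/2 = 4.331·48/2 = 103.944000
base radius r_b = r_p·cos α = 103.944000·cos 22.705° = 95.888798
roll angle φ = 11.110° = 0.19390608 rad
x = r_b·(cos φ + φ·sin φ) = 97.674577
y = r_b·(sin φ − φ·cos φ) = 0.232160

x=97.674577 y=0.232160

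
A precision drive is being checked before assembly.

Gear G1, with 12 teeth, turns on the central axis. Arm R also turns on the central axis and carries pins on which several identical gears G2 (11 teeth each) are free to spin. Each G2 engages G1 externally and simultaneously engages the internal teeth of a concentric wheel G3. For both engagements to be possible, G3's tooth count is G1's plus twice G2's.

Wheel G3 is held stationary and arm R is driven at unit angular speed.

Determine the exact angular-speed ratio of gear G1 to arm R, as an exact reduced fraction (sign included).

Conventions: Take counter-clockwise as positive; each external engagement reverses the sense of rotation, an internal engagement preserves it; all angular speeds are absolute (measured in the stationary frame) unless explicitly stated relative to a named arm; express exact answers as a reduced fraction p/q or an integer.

23/6

class = planetary set [G3 = 12+2·11 = 34; Willis about the carrier]
ring teeth: 12 + 2·11 = 34
12(ω_sun−ω_arm) = −34(ω_ring−ω_arm),  ω_ring = 0, ω_arm = 1
ω_sun = 1 − (34/12)(0−1) = 23/6
ω_out/ω_in = 23/6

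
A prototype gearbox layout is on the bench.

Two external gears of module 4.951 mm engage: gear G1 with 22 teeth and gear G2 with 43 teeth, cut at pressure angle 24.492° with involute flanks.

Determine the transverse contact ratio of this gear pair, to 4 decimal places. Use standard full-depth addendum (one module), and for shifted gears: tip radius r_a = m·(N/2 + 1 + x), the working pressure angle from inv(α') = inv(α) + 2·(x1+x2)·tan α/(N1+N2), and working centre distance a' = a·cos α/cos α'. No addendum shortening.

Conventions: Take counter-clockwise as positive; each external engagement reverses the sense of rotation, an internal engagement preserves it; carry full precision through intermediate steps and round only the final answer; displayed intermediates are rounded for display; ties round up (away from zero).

recognized (one external pair, fixed centres): single-mesh tooth geometry, m = 4.951, N1 = 22, N2 = 43
base radii: r_b1 = 49.560554, r_b2 = 96.868355
tip radii: r_a1 = 59.412000, r_a2 = 111.397500
no profile shift: α' = α, a' = a
action lengths: √(r_a1²−r_b1²) = 32.764878, √(r_a2²−r_b2²) = 55.008407
base pitch p_b = π·m·cos α = 14.154461
CR = (32.764878 + 55.008407 − 160.907500·sin 24.49200°)/14.154461 = 1.488328
contact ratio ≈ 1.4883

1.4883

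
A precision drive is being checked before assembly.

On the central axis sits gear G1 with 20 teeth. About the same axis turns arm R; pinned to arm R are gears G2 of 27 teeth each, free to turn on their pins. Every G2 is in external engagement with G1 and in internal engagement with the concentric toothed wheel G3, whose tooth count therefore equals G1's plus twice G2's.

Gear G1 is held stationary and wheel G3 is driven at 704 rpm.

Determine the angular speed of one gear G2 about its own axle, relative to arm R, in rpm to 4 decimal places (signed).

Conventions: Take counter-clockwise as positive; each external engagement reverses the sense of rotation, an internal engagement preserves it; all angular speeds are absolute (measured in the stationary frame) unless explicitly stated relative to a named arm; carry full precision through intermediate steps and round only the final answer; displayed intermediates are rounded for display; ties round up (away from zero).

recognized (axles ride arm R): planetary set, 20/27/74 teeth
normalise by the input: solve with ω_ring = 1, then scale by 704 rpm
ring teeth: 20 + 2·27 = 74
20(ω_sun−ω_arm) = −74(ω_ring−ω_arm),  ω_sun = 0, ω_ring = 1
20(0−ω_arm) = −74(1−ω_arm)  ⇒  94·ω_arm = 74  ⇒  ω_arm = 37/47
sun–planet mesh: 20·(0−37/47) = −27·(ω_p−ω_arm)  ⇒  ω_p−ω_arm = 740/1269
scale: ω_p−ω_arm = 740/1269 × 704 rpm = +410.5280 rpm

+410.5280 rpm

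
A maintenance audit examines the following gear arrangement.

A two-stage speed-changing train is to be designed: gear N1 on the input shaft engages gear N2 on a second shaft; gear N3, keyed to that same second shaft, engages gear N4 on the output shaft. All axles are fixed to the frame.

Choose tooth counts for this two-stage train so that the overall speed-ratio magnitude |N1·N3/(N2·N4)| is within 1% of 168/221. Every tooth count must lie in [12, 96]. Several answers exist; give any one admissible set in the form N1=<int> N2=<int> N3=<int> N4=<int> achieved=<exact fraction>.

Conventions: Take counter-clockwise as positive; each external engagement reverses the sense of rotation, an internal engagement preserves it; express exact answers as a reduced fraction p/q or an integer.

class = fixed-axis compound train [2-stage, 168/221 wanted]
target = 168/221 in lowest terms: an exact hit needs N1·N3 = k·168 and N2·N4 = k·221 for one integer k, every count in [12, 96]; additionally prefer no 1:1 stage (N1 ≠ N2, N3 ≠ N4)
k = 1: N1·N3 = 168 = 12·14, N2·N4 = 221 = 13·17
achieved = 12·14/(13·17) = 168/221; |achieved − target| = 0 ≤ 42/5525 ✓

N1=12 N2=13 N3=14 N4=17 achieved=168/221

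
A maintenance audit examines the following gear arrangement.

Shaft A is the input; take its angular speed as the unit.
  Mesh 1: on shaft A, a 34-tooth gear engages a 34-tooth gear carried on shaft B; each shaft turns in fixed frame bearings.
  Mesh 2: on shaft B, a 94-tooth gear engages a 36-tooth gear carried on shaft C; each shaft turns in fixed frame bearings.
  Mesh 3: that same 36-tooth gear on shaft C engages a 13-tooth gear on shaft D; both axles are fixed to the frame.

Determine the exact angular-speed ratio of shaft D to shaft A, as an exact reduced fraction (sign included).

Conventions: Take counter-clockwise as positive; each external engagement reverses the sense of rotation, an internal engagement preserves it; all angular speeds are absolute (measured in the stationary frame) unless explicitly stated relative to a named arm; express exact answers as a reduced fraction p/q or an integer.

-94/13

class = fixed-axis compound train [3 meshes; 3 ratios multiply, 3 sense flips]
mesh 1 [34T→34T]: running ratio 1, sense −
mesh 2 [94T→36T]: running ratio 47/18, sense +
mesh 3 [36T→13T]: running ratio 94/13, sense −
ω_out/ω_in = -94/13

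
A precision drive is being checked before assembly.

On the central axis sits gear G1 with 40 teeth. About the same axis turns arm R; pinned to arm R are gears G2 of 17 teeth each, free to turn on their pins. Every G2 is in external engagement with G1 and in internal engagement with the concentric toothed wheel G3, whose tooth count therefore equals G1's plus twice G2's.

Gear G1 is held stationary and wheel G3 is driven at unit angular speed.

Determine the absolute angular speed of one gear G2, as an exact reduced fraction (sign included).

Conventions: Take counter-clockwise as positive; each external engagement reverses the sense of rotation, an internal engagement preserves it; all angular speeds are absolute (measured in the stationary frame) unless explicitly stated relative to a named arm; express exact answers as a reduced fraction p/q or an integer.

37/17

planetary set (40T centre, 17T on arm, 74T internal) — Willis relation
ring teeth: 40 + 2·17 = 74
40(ω_sun−ω_arm) = −74(ω_ring−ω_arm),  ω_sun = 0, ω_ring = 1
40(0−ω_arm) = −74(1−ω_arm)  ⇒  114·ω_arm = 74  ⇒  ω_arm = 37/57
sun–planet mesh: 40·(0−37/57) = −17·(ω_p−ω_arm)  ⇒  ω_p−ω_arm = 1480/969
ω_p = 37/57 + 1480/969 = 37/17
exact speed ratio = 37/17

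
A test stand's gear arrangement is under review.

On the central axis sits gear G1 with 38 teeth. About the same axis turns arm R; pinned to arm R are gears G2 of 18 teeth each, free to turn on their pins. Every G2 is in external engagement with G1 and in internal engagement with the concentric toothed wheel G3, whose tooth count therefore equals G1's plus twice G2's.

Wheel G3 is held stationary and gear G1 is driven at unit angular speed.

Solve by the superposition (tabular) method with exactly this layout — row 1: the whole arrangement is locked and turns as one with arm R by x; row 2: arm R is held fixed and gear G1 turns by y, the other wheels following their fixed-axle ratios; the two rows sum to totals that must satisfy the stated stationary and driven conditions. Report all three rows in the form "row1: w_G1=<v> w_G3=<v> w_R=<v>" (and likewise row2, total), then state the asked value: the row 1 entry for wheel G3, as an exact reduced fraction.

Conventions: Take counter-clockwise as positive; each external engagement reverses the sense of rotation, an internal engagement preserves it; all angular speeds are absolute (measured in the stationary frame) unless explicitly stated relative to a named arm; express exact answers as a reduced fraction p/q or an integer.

row1: w_G1=19/56 w_G3=19/56 w_R=19/56
row2: w_G1=37/56 w_G3=-19/56 w_R=0
total: w_G1=1 w_G3=0 w_R=19/56
asked value: 19/56

class = planetary set [G3 = 38+2·18 = 74; Willis about the carrier]
row 1 (train locked, turned with arm): all members turn x
row 2 — arm fixed, fixed-axis ratios: sun y, ring −(38/74)·y, arm 0
boundary: total ω_ring = x − (38/74)·y = 0 and total ω_sun = x + y = 1  ⇒  y = 37/56, x = 19/56
row 2 ring = −(38/74)·37/56 = -19/56
totals (row 1 + row 2): sun 19/56 + 37/56 = 1, ring 19/56 + (-19/56) = 0, arm 19/56 + 0 = 19/56
asked cell (row1, ring) = 19/56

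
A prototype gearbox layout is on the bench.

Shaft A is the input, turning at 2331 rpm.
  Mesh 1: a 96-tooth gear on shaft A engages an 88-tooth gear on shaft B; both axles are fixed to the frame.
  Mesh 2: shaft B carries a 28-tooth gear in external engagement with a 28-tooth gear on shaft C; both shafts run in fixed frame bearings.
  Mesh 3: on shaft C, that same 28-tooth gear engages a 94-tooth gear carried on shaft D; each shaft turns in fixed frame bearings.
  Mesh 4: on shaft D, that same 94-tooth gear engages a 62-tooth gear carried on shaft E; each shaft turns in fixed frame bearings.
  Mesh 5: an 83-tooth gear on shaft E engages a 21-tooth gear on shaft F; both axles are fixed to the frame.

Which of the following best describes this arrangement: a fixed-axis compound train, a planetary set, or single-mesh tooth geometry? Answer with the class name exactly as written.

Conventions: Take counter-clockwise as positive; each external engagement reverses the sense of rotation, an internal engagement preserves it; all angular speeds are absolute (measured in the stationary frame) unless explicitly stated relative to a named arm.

fixed-axis compound train

topology: fixed-axis compound train — 5 meshes, A→F
classification: fixed-axis compound train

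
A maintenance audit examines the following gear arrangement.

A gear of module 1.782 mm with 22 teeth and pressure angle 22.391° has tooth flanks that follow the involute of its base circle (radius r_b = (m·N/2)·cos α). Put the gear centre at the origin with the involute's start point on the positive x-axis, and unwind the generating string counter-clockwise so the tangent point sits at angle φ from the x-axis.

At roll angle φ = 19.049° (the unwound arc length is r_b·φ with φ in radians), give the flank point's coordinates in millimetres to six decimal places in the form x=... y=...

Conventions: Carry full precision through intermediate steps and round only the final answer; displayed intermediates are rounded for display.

single-mesh involute tooth geometry (22T wheel at module 1.782)
pitch radius r_p = m·N/2 = 1.782·22/2 = 19.602000
base radius r_b = r_p·cos α = 19.602000·cos 22.391° = 18.124124
roll angle φ = 19.049° = 0.33246777 rad
x = r_b·(cos φ + φ·sin φ) = 19.098287
y = r_b·(sin φ − φ·cos φ) = 0.219572

x=19.098287 y=0.219572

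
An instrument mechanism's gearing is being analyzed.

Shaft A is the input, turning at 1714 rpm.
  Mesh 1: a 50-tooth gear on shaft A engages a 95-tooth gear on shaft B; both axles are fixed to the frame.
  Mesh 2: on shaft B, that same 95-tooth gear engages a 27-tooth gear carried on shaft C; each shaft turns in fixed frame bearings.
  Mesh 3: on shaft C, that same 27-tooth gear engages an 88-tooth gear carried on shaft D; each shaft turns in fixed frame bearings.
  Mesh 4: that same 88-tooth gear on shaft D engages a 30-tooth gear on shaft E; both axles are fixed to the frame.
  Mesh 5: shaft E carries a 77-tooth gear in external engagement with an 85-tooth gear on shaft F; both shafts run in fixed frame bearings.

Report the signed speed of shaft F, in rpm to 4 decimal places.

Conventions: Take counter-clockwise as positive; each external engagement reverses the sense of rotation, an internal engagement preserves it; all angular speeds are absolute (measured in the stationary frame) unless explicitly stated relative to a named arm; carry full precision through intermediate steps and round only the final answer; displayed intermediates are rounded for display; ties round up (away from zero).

class = fixed-axis compound train [5 meshes; 5 ratios multiply, 5 sense flips]
mesh 1 [50T→95T]: ω = 1714.0000×50/95 = 902.1053 rpm, sense flips to −
mesh 2 [95T→27T]: ω = 902.1053×95/27 = 3174.0741 rpm, sense flips to +
mesh 3 [27T→88T]: ω = 3174.0741×27/88 = 973.8636 rpm, sense flips to −
mesh 4 [88T→30T]: ω = 973.8636×88/30 = 2856.6667 rpm, sense flips to +
mesh 5 [77T→85T]: ω = 2856.6667×77/85 = 2587.8039 rpm, sense flips to −
signed output speed = -2587.8039 rpm

-2587.8039 rpm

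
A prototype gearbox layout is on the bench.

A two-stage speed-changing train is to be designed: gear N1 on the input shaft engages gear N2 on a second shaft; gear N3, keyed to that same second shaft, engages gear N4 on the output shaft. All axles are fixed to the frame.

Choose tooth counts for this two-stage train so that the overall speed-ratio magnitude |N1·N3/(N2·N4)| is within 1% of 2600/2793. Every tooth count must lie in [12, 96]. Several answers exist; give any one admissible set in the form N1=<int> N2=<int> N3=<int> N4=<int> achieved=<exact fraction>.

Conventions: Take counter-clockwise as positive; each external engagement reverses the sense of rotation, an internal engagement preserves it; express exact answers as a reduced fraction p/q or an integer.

topology: fixed-axis compound train — 2 stages, target 2600/2793
target = 2600/2793 in lowest terms: an exact hit needs N1·N3 = k·2600 and N2·N4 = k·2793 for one integer k, every count in [12, 96]; additionally prefer no 1:1 stage (N1 ≠ N2, N3 ≠ N4)
k = 1: N1·N3 = 2600 = 40·65, N2·N4 = 2793 = 49·57
achieved = 40·65/(49·57) = 2600/2793; |achieved − target| = 0 ≤ 26/2793 ✓

N1=40 N2=49 N3=65 N4=57 achieved=2600/2793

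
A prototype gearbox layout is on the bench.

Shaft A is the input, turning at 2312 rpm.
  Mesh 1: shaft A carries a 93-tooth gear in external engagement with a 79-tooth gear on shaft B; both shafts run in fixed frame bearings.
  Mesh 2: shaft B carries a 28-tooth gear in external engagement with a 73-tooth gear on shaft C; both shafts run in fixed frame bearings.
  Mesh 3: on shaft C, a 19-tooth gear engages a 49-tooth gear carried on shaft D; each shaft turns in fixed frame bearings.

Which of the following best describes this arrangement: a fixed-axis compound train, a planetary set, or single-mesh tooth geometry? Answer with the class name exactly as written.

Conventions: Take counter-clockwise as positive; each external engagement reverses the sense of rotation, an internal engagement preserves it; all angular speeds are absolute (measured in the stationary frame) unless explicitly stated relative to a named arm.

fixed-axis compound train

3-mesh fixed-axis compound train (all bearings frame-fixed)
classification: fixed-axis compound train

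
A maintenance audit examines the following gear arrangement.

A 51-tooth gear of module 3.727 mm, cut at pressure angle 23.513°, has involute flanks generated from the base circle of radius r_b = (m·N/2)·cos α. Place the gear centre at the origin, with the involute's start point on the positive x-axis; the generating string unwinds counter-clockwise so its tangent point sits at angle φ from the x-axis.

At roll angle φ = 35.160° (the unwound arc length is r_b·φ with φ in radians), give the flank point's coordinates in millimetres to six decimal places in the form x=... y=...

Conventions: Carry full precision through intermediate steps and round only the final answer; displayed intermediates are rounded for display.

x=102.043445 y=6.463511

topology: single-mesh involute geometry — m = 3.727, N = 51
pitch radius r_p = m·N/2 = 3.727·51/2 = 95.038500
base radius r_b = r_p·cos α = 95.038500·cos 23.513° = 87.147413
roll angle φ = 35.160° = 0.61365777 rad
x = r_b·(cos φ + φ·sin φ) = 102.043445
y = r_b·(sin φ − φ·cos φ) = 6.463511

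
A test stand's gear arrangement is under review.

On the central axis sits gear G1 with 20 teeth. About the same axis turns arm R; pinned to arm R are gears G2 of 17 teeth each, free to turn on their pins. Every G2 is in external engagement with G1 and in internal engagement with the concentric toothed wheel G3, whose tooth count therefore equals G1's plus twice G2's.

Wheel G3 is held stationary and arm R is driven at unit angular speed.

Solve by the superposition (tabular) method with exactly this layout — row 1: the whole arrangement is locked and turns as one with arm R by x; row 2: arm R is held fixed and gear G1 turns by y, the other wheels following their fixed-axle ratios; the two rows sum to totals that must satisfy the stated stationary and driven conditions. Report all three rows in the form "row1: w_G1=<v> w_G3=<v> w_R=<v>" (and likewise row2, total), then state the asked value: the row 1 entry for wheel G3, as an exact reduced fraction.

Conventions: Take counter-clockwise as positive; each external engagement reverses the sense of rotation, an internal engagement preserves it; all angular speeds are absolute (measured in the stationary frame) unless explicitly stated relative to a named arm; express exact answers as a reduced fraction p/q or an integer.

row1: w_G1=1 w_G3=1 w_R=1
row2: w_G1=27/10 w_G3=-1 w_R=0
total: w_G1=37/10 w_G3=0 w_R=1
asked value: 1

class = planetary set [G3 = 20+2·17 = 54; Willis about the carrier]
superposition row 1 [locked train]: every member turns x
row 2 (arm held, sun turns y): ω_ring = −(20/54)·y, ω_arm = 0
boundary: total ω_ring = x − (20/54)·y = 0 and total ω_arm = x = 1  ⇒  y = 27/10, x = 1
row 2 ring = −(20/54)·27/10 = -1
totals (row 1 + row 2): sun 1 + 27/10 = 37/10, ring 1 + (-1) = 0, arm 1 + 0 = 1
asked cell (row1, ring) = 1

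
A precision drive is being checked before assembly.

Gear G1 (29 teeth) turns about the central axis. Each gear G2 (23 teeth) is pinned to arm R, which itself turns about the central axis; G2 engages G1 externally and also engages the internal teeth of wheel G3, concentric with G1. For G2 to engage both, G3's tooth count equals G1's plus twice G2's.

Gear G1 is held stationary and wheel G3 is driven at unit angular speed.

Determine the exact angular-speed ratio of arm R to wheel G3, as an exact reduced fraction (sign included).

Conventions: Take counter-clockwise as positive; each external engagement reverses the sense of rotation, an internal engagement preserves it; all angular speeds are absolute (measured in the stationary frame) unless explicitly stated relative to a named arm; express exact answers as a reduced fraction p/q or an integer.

recognized (axles ride arm R): planetary set, 29/23/75 teeth
ring teeth: 29 + 2·23 = 75
29(ω_sun−ω_arm) = −75(ω_ring−ω_arm),  ω_sun = 0, ω_ring = 1
29(0−ω_arm) = −75(1−ω_arm)  ⇒  104·ω_arm = 75  ⇒  ω_arm = 75/104
ω_out/ω_in = 75/104

75/104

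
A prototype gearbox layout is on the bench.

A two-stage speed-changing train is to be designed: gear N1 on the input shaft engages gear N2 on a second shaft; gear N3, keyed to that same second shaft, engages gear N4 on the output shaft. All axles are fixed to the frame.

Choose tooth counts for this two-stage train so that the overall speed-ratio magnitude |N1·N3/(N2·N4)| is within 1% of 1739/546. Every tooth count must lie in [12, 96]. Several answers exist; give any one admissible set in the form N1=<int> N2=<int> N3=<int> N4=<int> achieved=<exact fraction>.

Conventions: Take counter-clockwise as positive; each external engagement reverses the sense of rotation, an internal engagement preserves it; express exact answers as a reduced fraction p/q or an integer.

2-stage fixed-axis compound train for ratio 1739/546
target = 1739/546 in lowest terms: an exact hit needs N1·N3 = k·1739 and N2·N4 = k·546 for one integer k, every count in [12, 96]; additionally prefer no 1:1 stage (N1 ≠ N2, N3 ≠ N4)
k = 1: N1·N3 = 1739 = 37·47, N2·N4 = 546 = 13·42
achieved = 37·47/(13·42) = 1739/546; |achieved − target| = 0 ≤ 1739/54600 ✓

N1=37 N2=13 N3=47 N4=42 achieved=1739/546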